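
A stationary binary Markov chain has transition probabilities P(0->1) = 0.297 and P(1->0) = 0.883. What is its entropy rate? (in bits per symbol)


Stationary distribution: pi_0 = p10/(p01+p10) = 0.7483, pi_1 = 0.2517. Entropy rate H' = pi_0*H(p01) + pi_1*H(p10) = 0.7483*0.8776 + 0.2517*0.5207 = 0.7878

0.7878 bits/symbol


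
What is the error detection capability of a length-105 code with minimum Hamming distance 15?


Detection capability = d_min - 1 = 15 - 1 = 14

14 errors


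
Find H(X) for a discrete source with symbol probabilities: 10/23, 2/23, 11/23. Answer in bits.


H = -sum(p_i * log2(p_i)). Terms: -(10/23)*log2(10/23) = 0.522450; -(2/23)*log2(2/23) = 0.306397; -(11/23)*log2(11/23) = 0.508932. H = 0.522450 + 0.306397 + 0.508932 = 1.3378

1.3378 bits


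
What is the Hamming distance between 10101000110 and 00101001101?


Count differing positions: ^ . . . . . . ^ . ^ ^ = 4 differences

4


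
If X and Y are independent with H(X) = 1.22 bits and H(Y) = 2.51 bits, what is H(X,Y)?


For independent variables, H(X,Y) = H(X) + H(Y) = 1.22 + 2.51 = 3.73

3.73 bits


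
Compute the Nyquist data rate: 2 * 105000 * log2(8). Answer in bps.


Rate = 2 * B * log2(M) = 2 * 105000 * 3.0 = 630000.0

630000.0 bps


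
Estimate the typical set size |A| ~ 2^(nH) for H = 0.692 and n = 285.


log2|A_typical| = nH = 285 * 0.692 = 197.22, so |A_typical| ~ 2^197.22 = 2.340e+59

2.340e+59


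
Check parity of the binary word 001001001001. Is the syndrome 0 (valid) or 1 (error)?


Syndrome = XOR of all bits = 0 XOR 0 XOR 1 XOR 0 XOR 0 XOR 1 XOR 0 XOR 0 XOR 1 XOR 0 XOR 0 XOR 1 = 0

0


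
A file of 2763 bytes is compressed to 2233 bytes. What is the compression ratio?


Ratio = original / compressed = 2763 / 2233 = 1.2373

1.2373


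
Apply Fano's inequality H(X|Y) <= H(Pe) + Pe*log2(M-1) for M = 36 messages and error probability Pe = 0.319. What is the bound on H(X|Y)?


H(Pe) = -Pe*log2(Pe) - (1-Pe)*log2(1-Pe) = -0.319*log2(0.319) - 0.681*log2(0.681) = 0.525831 + 0.377460 = 0.9033. Pe*log2(M-1) = 0.319*log2(35) = 1.636241. Bound = H(Pe) + Pe*log2(M-1) = 0.525831 + 0.377460 + 1.636241 = 2.5395

2.5395 bits


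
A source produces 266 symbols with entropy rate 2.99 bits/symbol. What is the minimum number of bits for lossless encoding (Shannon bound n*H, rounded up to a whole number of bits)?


Minimum bits >= n * H = 266 * 2.99 = 795.34, rounded up to a whole number of bits = 796

796 bits


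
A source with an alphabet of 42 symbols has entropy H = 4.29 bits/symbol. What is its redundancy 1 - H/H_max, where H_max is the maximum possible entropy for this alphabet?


H_max = log2(K) = log2(42) = 5.3923 bits/symbol. Redundancy = 1 - H/H_max = 1 - 4.29/5.3923 = 1 - 0.7956 = 0.2044

0.2044


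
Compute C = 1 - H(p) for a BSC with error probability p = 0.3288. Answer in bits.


H(p) = -p*log2(p) - (1-p)*log2(1-p) = -0.3288*log2(0.3288) - 0.6712*log2(0.6712) = 0.527631 + 0.386064 = 0.9137. C = 1 - H(p) = 1 - 0.9137 = 0.0863

0.0863 bits


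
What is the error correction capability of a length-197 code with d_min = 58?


Correction capability = floor((d-1)/2) = floor((58-1)/2) = 28

28 errors


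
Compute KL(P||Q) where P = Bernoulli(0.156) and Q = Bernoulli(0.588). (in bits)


KL = p*log2(p/q) + (1-p)*log2((1-p)/(1-q)) = 0.156*log2(0.156/0.588) + 0.844*log2(0.844/0.412) = 0.5746

0.5746 bits


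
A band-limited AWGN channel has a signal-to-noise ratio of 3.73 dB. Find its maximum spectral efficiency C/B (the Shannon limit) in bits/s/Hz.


SNR_linear = 10^(3.73/10) = 2.3605; C/B = log2(1 + SNR_linear) = log2(1 + 2.3605) = 1.7487

1.7487 bits/s/Hz


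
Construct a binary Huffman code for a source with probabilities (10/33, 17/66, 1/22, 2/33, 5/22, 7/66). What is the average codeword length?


Huffman construction (repeatedly merge the two least-probable nodes; each merge adds 1 bit to every symbol beneath it): 1/22 + 2/33 = 7/66; 7/66 + 7/66 = 7/33; 7/33 + 5/22 = 29/66; 17/66 + 10/33 = 37/66; 29/66 + 37/66 = 1. Resulting codeword lengths (in the order the probabilities were given): (2, 2, 4, 4, 2, 3). L_avg = sum(p_i * l_i) = 10/33*2 + 17/66*2 + 1/22*4 + 2/33*4 + 5/22*2 + 7/66*3 = 51/22 = 2.3182

2.3182 bits


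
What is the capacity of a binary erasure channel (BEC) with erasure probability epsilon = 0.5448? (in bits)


C = 1 - epsilon = 1 - 0.5448 = 0.4552

0.4552 bits


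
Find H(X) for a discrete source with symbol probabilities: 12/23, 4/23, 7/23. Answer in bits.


H = -sum(p_i * log2(p_i)). Terms: -(12/23)*log2(12/23) = 0.489704; -(4/23)*log2(4/23) = 0.438880; -(7/23)*log2(7/23) = 0.522324. H = 0.489704 + 0.438880 + 0.522324 = 1.4509

1.4509 bits


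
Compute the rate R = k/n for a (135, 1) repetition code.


Rate = k/n = 1/135

1/135


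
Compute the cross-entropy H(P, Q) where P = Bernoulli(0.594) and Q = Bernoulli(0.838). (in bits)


H(P,Q) = -p*log2(q) - (1-p)*log2(1-q). -0.594*log2(0.838) = 0.151457; -0.406*log2(0.162) = 1.066129. H(P,Q) = 0.151457 + 1.066129 = 1.2176

1.2176 bits


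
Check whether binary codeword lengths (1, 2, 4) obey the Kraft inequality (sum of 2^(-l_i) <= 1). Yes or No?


Kraft sum = sum(2^(-l_i)) = 0.8125, need <= 1. Result: satisfied (a binary prefix-free code with these lengths exists)

Yes


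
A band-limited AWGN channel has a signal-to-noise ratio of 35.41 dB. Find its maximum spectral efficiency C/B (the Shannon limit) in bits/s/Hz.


SNR_linear = 10^(35.41/10) = 3475.3616; C/B = log2(1 + SNR_linear) = log2(1 + 3475.3616) = 11.7634

11.7634 bits/s/Hz


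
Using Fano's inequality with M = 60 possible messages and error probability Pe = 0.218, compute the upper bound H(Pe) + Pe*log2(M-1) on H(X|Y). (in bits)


H(Pe) = -Pe*log2(Pe) - (1-Pe)*log2(1-Pe) = -0.218*log2(0.218) - 0.782*log2(0.782) = 0.479077 + 0.277422 = 0.7565. Pe*log2(M-1) = 0.218*log2(59) = 1.282416. Bound = H(Pe) + Pe*log2(M-1) = 0.479077 + 0.277422 + 1.282416 = 2.0389

2.0389 bits


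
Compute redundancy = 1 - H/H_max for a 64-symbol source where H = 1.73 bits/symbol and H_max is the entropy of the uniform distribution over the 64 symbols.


H_max = log2(K) = log2(64) = 6.0 bits/symbol. Redundancy = 1 - H/H_max = 1 - 1.73/6.0 = 1 - 0.2883 = 0.7117

0.7117


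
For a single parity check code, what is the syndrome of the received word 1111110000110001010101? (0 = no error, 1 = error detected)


Syndrome = XOR of all bits = 1 XOR 1 XOR 1 XOR 1 XOR 1 XOR 1 XOR 0 XOR 0 XOR 0 XOR 0 XOR 1 XOR 1 XOR 0 XOR 0 XOR 0 XOR 1 XOR 0 XOR 1 XOR 0 XOR 1 XOR 0 XOR 1 = 0

0


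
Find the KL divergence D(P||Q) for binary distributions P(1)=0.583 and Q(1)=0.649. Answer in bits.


KL = p*log2(p/q) + (1-p)*log2((1-p)/(1-q)) = 0.583*log2(0.583/0.649) + 0.417*log2(0.417/0.351) = 0.0135

0.0135 bits


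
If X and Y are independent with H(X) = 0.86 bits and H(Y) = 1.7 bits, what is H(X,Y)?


For independent variables, H(X,Y) = H(X) + H(Y) = 0.86 + 1.7 = 2.56

2.56 bits


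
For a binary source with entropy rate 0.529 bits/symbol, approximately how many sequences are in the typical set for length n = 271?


log2|A_typical| = nH = 271 * 0.529 = 143.359, so |A_typical| ~ 2^143.359 = 1.430e+43

1.430e+43


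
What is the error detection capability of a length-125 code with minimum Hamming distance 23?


Detection capability = d_min - 1 = 23 - 1 = 22

22 errors


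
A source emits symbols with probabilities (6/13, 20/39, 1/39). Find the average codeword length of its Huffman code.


Huffman construction (repeatedly merge the two least-probable nodes; each merge adds 1 bit to every symbol beneath it): 1/39 + 6/13 = 19/39; 19/39 + 20/39 = 1. Resulting codeword lengths (in the order the probabilities were given): (2, 1, 2). L_avg = sum(p_i * l_i) = 6/13*2 + 20/39*1 + 1/39*2 = 58/39 = 1.4872

1.4872 bits


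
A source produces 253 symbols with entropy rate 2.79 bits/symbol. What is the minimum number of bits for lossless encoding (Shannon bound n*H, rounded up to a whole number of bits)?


Minimum bits >= n * H = 253 * 2.79 = 705.87, rounded up to a whole number of bits = 706

706 bits


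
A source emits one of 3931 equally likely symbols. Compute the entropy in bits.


H = log2(n) = log2(3931) = 11.9407

11.9407 bits


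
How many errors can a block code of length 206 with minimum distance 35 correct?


Correction capability = floor((d-1)/2) = floor((35-1)/2) = 17

17 errors


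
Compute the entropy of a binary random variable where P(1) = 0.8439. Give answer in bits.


H = -p*log2(p) - (1-p)*log2(1-p). -0.8439*log2(0.8439) = 0.206634; -0.1561*log2(0.1561) = 0.418263. H = 0.206634 + 0.418263 = 0.6249

0.6249 bits


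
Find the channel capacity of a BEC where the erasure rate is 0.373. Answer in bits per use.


C = 1 - epsilon = 1 - 0.373 = 0.627

0.627 bits


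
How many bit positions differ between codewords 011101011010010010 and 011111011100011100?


Count differing positions: . . . . ^ . . . . ^ ^ . . . ^ ^ ^ . = 6 differences

6


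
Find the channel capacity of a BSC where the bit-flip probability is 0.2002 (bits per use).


H(p) = -p*log2(p) - (1-p)*log2(1-p) = -0.2002*log2(0.2002) - 0.7998*log2(0.7998) = 0.464561 + 0.257767 = 0.7223. C = 1 - H(p) = 1 - 0.7223 = 0.2777

0.2777 bits


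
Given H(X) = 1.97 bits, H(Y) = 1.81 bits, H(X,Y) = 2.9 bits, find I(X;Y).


I(X;Y) = H(X) + H(Y) - H(X,Y) = 1.97 + 1.81 - 2.9 = 0.88

0.88 bits


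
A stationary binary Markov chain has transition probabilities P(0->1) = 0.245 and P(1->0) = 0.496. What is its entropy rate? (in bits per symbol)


Stationary distribution: pi_0 = p10/(p01+p10) = 0.6694, pi_1 = 0.3306. Entropy rate H' = pi_0*H(p01) + pi_1*H(p10) = 0.6694*0.8033 + 0.3306*1.0 = 0.8683

0.8683 bits/symbol


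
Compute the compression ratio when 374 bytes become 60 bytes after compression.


Ratio = original / compressed = 374 / 60 = 6.2333

6.2333


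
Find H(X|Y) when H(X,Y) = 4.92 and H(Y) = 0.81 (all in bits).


H(X|Y) = H(X,Y) - H(Y) = 4.92 - 0.81 = 4.11

4.11 bits


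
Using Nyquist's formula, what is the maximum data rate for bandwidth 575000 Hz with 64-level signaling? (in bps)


Rate = 2 * B * log2(M) = 2 * 575000 * 6.0 = 6900000.0

6900000.0 bps


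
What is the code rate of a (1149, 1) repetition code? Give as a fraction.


Rate = k/n = 1/1149

1/1149


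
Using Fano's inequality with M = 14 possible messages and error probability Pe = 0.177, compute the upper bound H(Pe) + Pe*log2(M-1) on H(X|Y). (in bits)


H(Pe) = -Pe*log2(Pe) - (1-Pe)*log2(1-Pe) = -0.177*log2(0.177) - 0.823*log2(0.823) = 0.442178 + 0.231292 = 0.6735. Pe*log2(M-1) = 0.177*log2(13) = 0.654978. Bound = H(Pe) + Pe*log2(M-1) = 0.442178 + 0.231292 + 0.654978 = 1.3284

1.3284 bits


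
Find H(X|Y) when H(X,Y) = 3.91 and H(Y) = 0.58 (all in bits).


H(X|Y) = H(X,Y) - H(Y) = 3.91 - 0.58 = 3.33

3.33 bits


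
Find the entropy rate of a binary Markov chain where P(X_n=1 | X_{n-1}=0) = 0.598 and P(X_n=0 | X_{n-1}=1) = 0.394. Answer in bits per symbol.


Stationary distribution: pi_0 = p10/(p01+p10) = 0.3972, pi_1 = 0.6028. Entropy rate H' = pi_0*H(p01) + pi_1*H(p10) = 0.3972*0.9721 + 0.6028*0.9673 = 0.9692

0.9692 bits/symbol


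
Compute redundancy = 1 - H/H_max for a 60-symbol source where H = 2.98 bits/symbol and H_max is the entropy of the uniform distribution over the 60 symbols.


H_max = log2(K) = log2(60) = 5.9069 bits/symbol. Redundancy = 1 - H/H_max = 1 - 2.98/5.9069 = 1 - 0.5045 = 0.4955

0.4955


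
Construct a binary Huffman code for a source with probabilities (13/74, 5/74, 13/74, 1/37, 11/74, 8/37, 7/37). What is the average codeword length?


Huffman construction (repeatedly merge the two least-probable nodes; each merge adds 1 bit to every symbol beneath it): 1/37 + 5/74 = 7/74; 7/74 + 11/74 = 9/37; 13/74 + 13/74 = 13/37; 7/37 + 8/37 = 15/37; 9/37 + 13/37 = 22/37; 15/37 + 22/37 = 1. Resulting codeword lengths (in the order the probabilities were given): (3, 4, 3, 4, 3, 2, 2). L_avg = sum(p_i * l_i) = 13/74*3 + 5/74*4 + 13/74*3 + 1/37*4 + 11/74*3 + 8/37*2 + 7/37*2 = 199/74 = 2.6892

2.6892 bits


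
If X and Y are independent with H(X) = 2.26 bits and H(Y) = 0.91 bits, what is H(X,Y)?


For independent variables, H(X,Y) = H(X) + H(Y) = 2.26 + 0.91 = 3.17

3.17 bits


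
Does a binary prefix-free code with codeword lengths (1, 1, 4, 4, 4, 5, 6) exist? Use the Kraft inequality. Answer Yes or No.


Kraft sum = sum(2^(-l_i)) = 1.2344, need <= 1. Result: violated (a binary prefix-free code with these lengths cannot exist)

No


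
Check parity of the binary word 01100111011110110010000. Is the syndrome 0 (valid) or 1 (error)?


Syndrome = XOR of all bits = 0 XOR 1 XOR 1 XOR 0 XOR 0 XOR 1 XOR 1 XOR 1 XOR 0 XOR 1 XOR 1 XOR 1 XOR 1 XOR 0 XOR 1 XOR 1 XOR 0 XOR 0 XOR 1 XOR 0 XOR 0 XOR 0 XOR 0 = 0

0


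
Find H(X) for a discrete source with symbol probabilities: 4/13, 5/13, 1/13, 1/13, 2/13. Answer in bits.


H = -sum(p_i * log2(p_i)). Terms: -(4/13)*log2(4/13) = 0.523212; -(5/13)*log2(5/13) = 0.530197; -(1/13)*log2(1/13) = 0.284649; -(1/13)*log2(1/13) = 0.284649; -(2/13)*log2(2/13) = 0.415452. H = 0.523212 + 0.530197 + 0.284649 + 0.284649 + 0.415452 = 2.0382

2.0382 bits


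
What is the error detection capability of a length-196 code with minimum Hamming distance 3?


Detection capability = d_min - 1 = 3 - 1 = 2

2 errors


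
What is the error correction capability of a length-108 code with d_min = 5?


Correction capability = floor((d-1)/2) = floor((5-1)/2) = 2

2 errors


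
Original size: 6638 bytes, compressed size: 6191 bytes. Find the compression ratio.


Ratio = original / compressed = 6638 / 6191 = 1.0722

1.0722


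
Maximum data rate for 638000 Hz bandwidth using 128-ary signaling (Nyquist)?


Rate = 2 * B * log2(M) = 2 * 638000 * 7.0 = 8932000.0

8932000.0 bps


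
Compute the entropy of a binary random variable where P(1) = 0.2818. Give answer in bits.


H = -p*log2(p) - (1-p)*log2(1-p). -0.2818*log2(0.2818) = 0.514921; -0.7182*log2(0.7182) = 0.342971. H = 0.514921 + 0.342971 = 0.8579

0.8579 bits


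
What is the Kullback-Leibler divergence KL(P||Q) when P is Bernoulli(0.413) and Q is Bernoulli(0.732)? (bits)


KL = p*log2(p/q) + (1-p)*log2((1-p)/(1-q)) = 0.413*log2(0.413/0.732) + 0.587*log2(0.587/0.268) = 0.323

0.323 bits


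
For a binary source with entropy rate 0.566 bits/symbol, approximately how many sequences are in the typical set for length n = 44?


log2|A_typical| = nH = 44 * 0.566 = 24.904, so |A_typical| ~ 2^24.904 = 3.139e+07

3.139e+07


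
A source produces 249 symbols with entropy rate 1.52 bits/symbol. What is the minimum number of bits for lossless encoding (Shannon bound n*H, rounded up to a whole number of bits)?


Minimum bits >= n * H = 249 * 1.52 = 378.48, rounded up to a whole number of bits = 379

379 bits


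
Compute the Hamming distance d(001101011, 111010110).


Count differing positions: ^ ^ . ^ ^ ^ ^ . ^ = 7 differences

7


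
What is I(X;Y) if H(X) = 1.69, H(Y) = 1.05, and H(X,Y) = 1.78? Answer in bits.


I(X;Y) = H(X) + H(Y) - H(X,Y) = 1.69 + 1.05 - 1.78 = 0.96

0.96 bits


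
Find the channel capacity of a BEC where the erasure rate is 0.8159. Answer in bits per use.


C = 1 - epsilon = 1 - 0.8159 = 0.1841

0.1841 bits


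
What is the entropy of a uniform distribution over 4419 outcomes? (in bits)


H = log2(n) = log2(4419) = 12.1095

12.1095 bits


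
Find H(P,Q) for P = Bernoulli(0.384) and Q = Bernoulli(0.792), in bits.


H(P,Q) = -p*log2(q) - (1-p)*log2(1-q). -0.384*log2(0.792) = 0.129188; -0.616*log2(0.208) = 1.395452. H(P,Q) = 0.129188 + 1.395452 = 1.5246

1.5246 bits


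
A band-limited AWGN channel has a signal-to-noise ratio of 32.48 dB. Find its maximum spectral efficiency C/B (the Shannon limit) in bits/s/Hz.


SNR_linear = 10^(32.48/10) = 1770.109; C/B = log2(1 + SNR_linear) = log2(1 + 1770.109) = 10.7904

10.7904 bits/s/Hz


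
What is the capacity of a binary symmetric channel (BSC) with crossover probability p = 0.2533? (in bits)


H(p) = -p*log2(p) - (1-p)*log2(1-p) = -0.2533*log2(0.2533) - 0.7467*log2(0.7467) = 0.501808 + 0.314659 = 0.8165. C = 1 - H(p) = 1 - 0.8165 = 0.1835

0.1835 bits


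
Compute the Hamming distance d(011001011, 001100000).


Count differing positions: . ^ . ^ . ^ . ^ ^ = 5 differences

5


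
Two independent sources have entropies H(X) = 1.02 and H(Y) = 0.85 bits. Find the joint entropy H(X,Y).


For independent variables, H(X,Y) = H(X) + H(Y) = 1.02 + 0.85 = 1.87

1.87 bits


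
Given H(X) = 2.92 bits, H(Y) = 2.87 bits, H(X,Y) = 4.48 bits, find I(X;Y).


I(X;Y) = H(X) + H(Y) - H(X,Y) = 2.92 + 2.87 - 4.48 = 1.31

1.31 bits


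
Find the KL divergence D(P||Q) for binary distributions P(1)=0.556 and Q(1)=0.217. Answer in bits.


KL = p*log2(p/q) + (1-p)*log2((1-p)/(1-q)) = 0.556*log2(0.556/0.217) + 0.444*log2(0.444/0.783) = 0.3913

0.3913 bits


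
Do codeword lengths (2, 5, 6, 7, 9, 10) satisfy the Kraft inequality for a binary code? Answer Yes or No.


Kraft sum = sum(2^(-l_i)) = 0.3076, need <= 1. Result: satisfied (a binary prefix-free code with these lengths exists)

Yes


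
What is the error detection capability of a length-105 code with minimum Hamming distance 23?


Detection capability = d_min - 1 = 23 - 1 = 22

22 errors


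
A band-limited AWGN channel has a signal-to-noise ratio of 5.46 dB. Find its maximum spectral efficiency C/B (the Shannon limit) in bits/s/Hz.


SNR_linear = 10^(5.46/10) = 3.5156; C/B = log2(1 + SNR_linear) = log2(1 + 3.5156) = 2.1749

2.1749 bits/s/Hz


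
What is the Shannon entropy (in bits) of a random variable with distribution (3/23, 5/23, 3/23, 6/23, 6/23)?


H = -sum(p_i * log2(p_i)). Terms: -(3/23)*log2(3/23) = 0.383296; -(5/23)*log2(5/23) = 0.478616; -(3/23)*log2(3/23) = 0.383296; -(6/23)*log2(6/23) = 0.505722; -(6/23)*log2(6/23) = 0.505722. H = 0.383296 + 0.478616 + 0.383296 + 0.505722 + 0.505722 = 2.2567

2.2567 bits


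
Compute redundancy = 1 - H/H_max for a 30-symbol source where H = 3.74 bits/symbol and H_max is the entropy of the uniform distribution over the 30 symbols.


H_max = log2(K) = log2(30) = 4.9069 bits/symbol. Redundancy = 1 - H/H_max = 1 - 3.74/4.9069 = 1 - 0.7622 = 0.2378

0.2378


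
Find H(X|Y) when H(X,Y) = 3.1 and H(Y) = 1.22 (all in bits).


H(X|Y) = H(X,Y) - H(Y) = 3.1 - 1.22 = 1.88

1.88 bits


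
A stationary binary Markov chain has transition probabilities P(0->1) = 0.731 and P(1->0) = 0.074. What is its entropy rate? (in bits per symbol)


Stationary distribution: pi_0 = p10/(p01+p10) = 0.0919, pi_1 = 0.9081. Entropy rate H' = pi_0*H(p01) + pi_1*H(p10) = 0.0919*0.84 + 0.9081*0.3807 = 0.4229

0.4229 bits/symbol


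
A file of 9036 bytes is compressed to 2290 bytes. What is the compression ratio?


Ratio = original / compressed = 9036 / 2290 = 3.9459

3.9459


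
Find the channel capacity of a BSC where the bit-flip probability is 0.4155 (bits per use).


H(p) = -p*log2(p) - (1-p)*log2(1-p) = -0.4155*log2(0.4155) - 0.5845*log2(0.5845) = 0.526472 + 0.452827 = 0.9793. C = 1 - H(p) = 1 - 0.9793 = 0.0207

0.0207 bits


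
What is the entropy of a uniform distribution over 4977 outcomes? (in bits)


H = log2(n) = log2(4977) = 12.2811

12.2811 bits


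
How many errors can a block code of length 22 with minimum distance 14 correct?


Correction capability = floor((d-1)/2) = floor((14-1)/2) = 6

6 errors


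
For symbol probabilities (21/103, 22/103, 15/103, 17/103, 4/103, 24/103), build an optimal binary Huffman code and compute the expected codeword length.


Huffman construction (repeatedly merge the two least-probable nodes; each merge adds 1 bit to every symbol beneath it): 4/103 + 15/103 = 19/103; 17/103 + 19/103 = 36/103; 21/103 + 22/103 = 43/103; 24/103 + 36/103 = 60/103; 43/103 + 60/103 = 1. Resulting codeword lengths (in the order the probabilities were given): (2, 2, 4, 3, 4, 2). L_avg = sum(p_i * l_i) = 21/103*2 + 22/103*2 + 15/103*4 + 17/103*3 + 4/103*4 + 24/103*2 = 261/103 = 2.534

2.534 bits


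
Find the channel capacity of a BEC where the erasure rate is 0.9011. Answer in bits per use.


C = 1 - epsilon = 1 - 0.9011 = 0.0989

0.0989 bits


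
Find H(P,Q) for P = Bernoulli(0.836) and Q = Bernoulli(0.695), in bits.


H(P,Q) = -p*log2(q) - (1-p)*log2(1-q). -0.836*log2(0.695) = 0.438829; -0.164*log2(0.305) = 0.280951. H(P,Q) = 0.438829 + 0.280951 = 0.7198

0.7198 bits


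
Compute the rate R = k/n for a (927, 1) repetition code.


Rate = k/n = 1/927

1/927


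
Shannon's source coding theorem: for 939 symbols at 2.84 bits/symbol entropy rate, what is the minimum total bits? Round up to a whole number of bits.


Minimum bits >= n * H = 939 * 2.84 = 2666.76, rounded up to a whole number of bits = 2667

2667 bits


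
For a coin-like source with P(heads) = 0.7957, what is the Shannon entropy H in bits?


H = -p*log2(p) - (1-p)*log2(1-p). -0.7957*log2(0.7957) = 0.262345; -0.2043*log2(0.2043) = 0.468100. H = 0.262345 + 0.468100 = 0.7304

0.7304 bits


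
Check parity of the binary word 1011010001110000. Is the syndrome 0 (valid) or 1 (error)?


Syndrome = XOR of all bits = 1 XOR 0 XOR 1 XOR 1 XOR 0 XOR 1 XOR 0 XOR 0 XOR 0 XOR 1 XOR 1 XOR 1 XOR 0 XOR 0 XOR 0 XOR 0 = 1

1


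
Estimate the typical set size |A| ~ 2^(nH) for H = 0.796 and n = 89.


log2|A_typical| = nH = 89 * 0.796 = 70.844, so |A_typical| ~ 2^70.844 = 2.119e+21

2.119e+21


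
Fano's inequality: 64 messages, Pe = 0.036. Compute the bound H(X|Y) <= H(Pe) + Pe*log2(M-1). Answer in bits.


H(Pe) = -Pe*log2(Pe) - (1-Pe)*log2(1-Pe) = -0.036*log2(0.036) - 0.964*log2(0.964) = 0.172651 + 0.050991 = 0.2236. Pe*log2(M-1) = 0.036*log2(63) = 0.215182. Bound = H(Pe) + Pe*log2(M-1) = 0.172651 + 0.050991 + 0.215182 = 0.4388

0.4388 bits


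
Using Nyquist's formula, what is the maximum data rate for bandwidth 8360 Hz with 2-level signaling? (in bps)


Rate = 2 * B * log2(M) = 2 * 8360 * 1.0 = 16720.0

16720.0 bps


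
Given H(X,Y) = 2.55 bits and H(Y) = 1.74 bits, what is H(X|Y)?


H(X|Y) = H(X,Y) - H(Y) = 2.55 - 1.74 = 0.81

0.81 bits


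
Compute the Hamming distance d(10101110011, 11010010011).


Count differing positions: . ^ ^ ^ ^ ^ . . . . . = 5 differences

5


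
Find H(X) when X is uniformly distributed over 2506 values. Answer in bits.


H = log2(n) = log2(2506) = 11.2912

11.2912 bits


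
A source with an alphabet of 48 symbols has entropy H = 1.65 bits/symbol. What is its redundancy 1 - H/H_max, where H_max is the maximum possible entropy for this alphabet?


H_max = log2(K) = log2(48) = 5.585 bits/symbol. Redundancy = 1 - H/H_max = 1 - 1.65/5.585 = 1 - 0.2954 = 0.7046

0.7046


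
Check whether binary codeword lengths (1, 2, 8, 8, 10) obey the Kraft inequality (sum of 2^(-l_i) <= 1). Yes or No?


Kraft sum = sum(2^(-l_i)) = 0.7588, need <= 1. Result: satisfied (a binary prefix-free code with these lengths exists)

Yes


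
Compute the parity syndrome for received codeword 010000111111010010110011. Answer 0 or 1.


Syndrome = XOR of all bits = 0 XOR 1 XOR 0 XOR 0 XOR 0 XOR 0 XOR 1 XOR 1 XOR 1 XOR 1 XOR 1 XOR 1 XOR 0 XOR 1 XOR 0 XOR 0 XOR 1 XOR 0 XOR 1 XOR 1 XOR 0 XOR 0 XOR 1 XOR 1 = 1

1


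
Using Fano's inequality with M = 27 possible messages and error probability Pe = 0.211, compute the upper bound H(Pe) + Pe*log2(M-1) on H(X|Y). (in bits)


H(Pe) = -Pe*log2(Pe) - (1-Pe)*log2(1-Pe) = -0.211*log2(0.211) - 0.789*log2(0.789) = 0.473629 + 0.269761 = 0.7434. Pe*log2(M-1) = 0.211*log2(26) = 0.991793. Bound = H(Pe) + Pe*log2(M-1) = 0.473629 + 0.269761 + 0.991793 = 1.7352

1.7352 bits


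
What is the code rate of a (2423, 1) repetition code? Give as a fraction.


Rate = k/n = 1/2423

1/2423


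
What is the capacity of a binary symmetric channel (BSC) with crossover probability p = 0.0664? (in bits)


H(p) = -p*log2(p) - (1-p)*log2(1-p) = -0.0664*log2(0.0664) - 0.9336*log2(0.9336) = 0.259801 + 0.092542 = 0.3523. C = 1 - H(p) = 1 - 0.3523 = 0.6477

0.6477 bits


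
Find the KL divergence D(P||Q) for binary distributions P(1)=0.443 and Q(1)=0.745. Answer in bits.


KL = p*log2(p/q) + (1-p)*log2((1-p)/(1-q)) = 0.443*log2(0.443/0.745) + 0.557*log2(0.557/0.255) = 0.2956

0.2956 bits


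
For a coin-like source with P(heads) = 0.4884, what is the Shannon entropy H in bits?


H = -p*log2(p) - (1-p)*log2(1-p). -0.4884*log2(0.4884) = 0.504940; -0.5116*log2(0.5116) = 0.494672. H = 0.504940 + 0.494672 = 0.9996

0.9996 bits


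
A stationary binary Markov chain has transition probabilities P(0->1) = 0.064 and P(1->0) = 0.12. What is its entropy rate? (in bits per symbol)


Stationary distribution: pi_0 = p10/(p01+p10) = 0.6522, pi_1 = 0.3478. Entropy rate H' = pi_0*H(p01) + pi_1*H(p10) = 0.6522*0.3431 + 0.3478*0.5294 = 0.4079

0.4079 bits/symbol


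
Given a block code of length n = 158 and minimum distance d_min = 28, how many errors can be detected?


Detection capability = d_min - 1 = 28 - 1 = 27

27 errors


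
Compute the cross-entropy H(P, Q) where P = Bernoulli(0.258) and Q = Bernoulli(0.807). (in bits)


H(P,Q) = -p*log2(q) - (1-p)*log2(1-q). -0.258*log2(0.807) = 0.079815; -0.742*log2(0.193) = 1.761009. H(P,Q) = 0.079815 + 1.761009 = 1.8408

1.8408 bits


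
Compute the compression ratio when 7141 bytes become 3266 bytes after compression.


Ratio = original / compressed = 7141 / 3266 = 2.1865

2.1865


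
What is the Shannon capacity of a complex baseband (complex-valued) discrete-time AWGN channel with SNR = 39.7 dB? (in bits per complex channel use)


SNR_linear = 10^(39.7/10) = 9332.543; C = log2(1 + SNR_linear) = log2(1 + 9332.543) = 13.1882

13.1882 bits/channel use


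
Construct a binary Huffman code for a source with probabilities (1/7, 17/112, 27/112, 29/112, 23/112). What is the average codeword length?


Huffman construction (repeatedly merge the two least-probable nodes; each merge adds 1 bit to every symbol beneath it): 1/7 + 17/112 = 33/112; 23/112 + 27/112 = 25/56; 29/112 + 33/112 = 31/56; 25/56 + 31/56 = 1. Resulting codeword lengths (in the order the probabilities were given): (3, 3, 2, 2, 2). L_avg = sum(p_i * l_i) = 1/7*3 + 17/112*3 + 27/112*2 + 29/112*2 + 23/112*2 = 257/112 = 2.2946

2.2946 bits


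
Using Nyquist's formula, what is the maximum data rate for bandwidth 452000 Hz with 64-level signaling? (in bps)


Rate = 2 * B * log2(M) = 2 * 452000 * 6.0 = 5424000.0

5424000.0 bps


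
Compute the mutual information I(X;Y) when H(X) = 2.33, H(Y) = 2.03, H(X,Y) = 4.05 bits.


I(X;Y) = H(X) + H(Y) - H(X,Y) = 2.33 + 2.03 - 4.05 = 0.31

0.31 bits


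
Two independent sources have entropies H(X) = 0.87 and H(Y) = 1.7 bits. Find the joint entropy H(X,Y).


For independent variables, H(X,Y) = H(X) + H(Y) = 0.87 + 1.7 = 2.57

2.57 bits


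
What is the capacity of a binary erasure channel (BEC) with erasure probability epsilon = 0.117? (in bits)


C = 1 - epsilon = 1 - 0.117 = 0.883

0.883 bits


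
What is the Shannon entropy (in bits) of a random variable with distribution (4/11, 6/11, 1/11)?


H = -sum(p_i * log2(p_i)). Terms: -(4/11)*log2(4/11) = 0.530702; -(6/11)*log2(6/11) = 0.476983; -(1/11)*log2(1/11) = 0.314494. H = 0.530702 + 0.476983 + 0.314494 = 1.3222

1.3222 bits


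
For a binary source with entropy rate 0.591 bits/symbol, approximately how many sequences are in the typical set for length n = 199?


log2|A_typical| = nH = 199 * 0.591 = 117.609, so |A_typical| ~ 2^117.609 = 2.534e+35

2.534e+35


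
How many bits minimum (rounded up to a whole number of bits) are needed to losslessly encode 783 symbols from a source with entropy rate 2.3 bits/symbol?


Minimum bits >= n * H = 783 * 2.3 = 1800.9, rounded up to a whole number of bits = 1801

1801 bits


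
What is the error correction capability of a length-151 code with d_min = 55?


Correction capability = floor((d-1)/2) = floor((55-1)/2) = 27

27 errors


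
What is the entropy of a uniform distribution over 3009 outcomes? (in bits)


H = log2(n) = log2(3009) = 11.5551

11.5551 bits


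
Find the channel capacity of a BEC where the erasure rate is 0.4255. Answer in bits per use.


C = 1 - epsilon = 1 - 0.4255 = 0.5745

0.5745 bits


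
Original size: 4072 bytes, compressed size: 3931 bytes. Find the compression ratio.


Ratio = original / compressed = 4072 / 3931 = 1.0359

1.0359


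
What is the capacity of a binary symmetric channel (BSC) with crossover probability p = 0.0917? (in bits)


H(p) = -p*log2(p) - (1-p)*log2(1-p) = -0.0917*log2(0.0917) - 0.9083*log2(0.9083) = 0.316084 + 0.126035 = 0.4421. C = 1 - H(p) = 1 - 0.4421 = 0.5579

0.5579 bits


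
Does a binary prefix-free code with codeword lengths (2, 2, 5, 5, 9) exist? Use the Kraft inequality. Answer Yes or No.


Kraft sum = sum(2^(-l_i)) = 0.5645, need <= 1. Result: satisfied (a binary prefix-free code with these lengths exists)

Yes


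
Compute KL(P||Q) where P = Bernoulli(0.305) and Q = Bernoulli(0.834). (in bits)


KL = p*log2(p/q) + (1-p)*log2((1-p)/(1-q)) = 0.305*log2(0.305/0.834) + 0.695*log2(0.695/0.166) = 0.9931

0.9931 bits


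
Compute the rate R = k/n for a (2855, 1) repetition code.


Rate = k/n = 1/2855

1/2855


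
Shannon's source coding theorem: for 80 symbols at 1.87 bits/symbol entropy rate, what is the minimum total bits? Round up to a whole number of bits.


Minimum bits >= n * H = 80 * 1.87 = 149.6, rounded up to a whole number of bits = 150

150 bits


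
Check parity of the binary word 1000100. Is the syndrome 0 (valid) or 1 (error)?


Syndrome = XOR of all bits = 1 XOR 0 XOR 0 XOR 0 XOR 1 XOR 0 XOR 0 = 0

0


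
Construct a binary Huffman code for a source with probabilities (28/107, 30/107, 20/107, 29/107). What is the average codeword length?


Huffman construction (repeatedly merge the two least-probable nodes; each merge adds 1 bit to every symbol beneath it): 20/107 + 28/107 = 48/107; 29/107 + 30/107 = 59/107; 48/107 + 59/107 = 1. Resulting codeword lengths (in the order the probabilities were given): (2, 2, 2, 2). L_avg = sum(p_i * l_i) = 28/107*2 + 30/107*2 + 20/107*2 + 29/107*2 = 2

2.0 bits


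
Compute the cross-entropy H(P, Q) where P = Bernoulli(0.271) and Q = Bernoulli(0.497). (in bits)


H(P,Q) = -p*log2(q) - (1-p)*log2(1-q). -0.271*log2(0.497) = 0.273353; -0.729*log2(0.503) = 0.722709. H(P,Q) = 0.273353 + 0.722709 = 0.9961

0.9961 bits


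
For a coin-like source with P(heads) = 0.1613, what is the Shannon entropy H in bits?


H = -p*log2(p) - (1-p)*log2(1-p). -0.1613*log2(0.1613) = 0.424571; -0.8387*log2(0.8387) = 0.212840. H = 0.424571 + 0.212840 = 0.6374

0.6374 bits


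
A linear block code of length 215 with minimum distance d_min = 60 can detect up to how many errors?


Detection capability = d_min - 1 = 60 - 1 = 59

59 errors


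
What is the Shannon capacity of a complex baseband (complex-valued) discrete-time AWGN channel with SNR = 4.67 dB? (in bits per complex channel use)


SNR_linear = 10^(4.67/10) = 2.9309; C = log2(1 + SNR_linear) = log2(1 + 2.9309) = 1.9749

1.9749 bits/channel use


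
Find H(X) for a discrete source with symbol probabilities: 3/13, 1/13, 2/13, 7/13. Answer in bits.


H = -sum(p_i * log2(p_i)). Terms: -(3/13)*log2(3/13) = 0.488187; -(1/13)*log2(1/13) = 0.284649; -(2/13)*log2(2/13) = 0.415452; -(7/13)*log2(7/13) = 0.480892. H = 0.488187 + 0.284649 + 0.415452 + 0.480892 = 1.6692

1.6692 bits


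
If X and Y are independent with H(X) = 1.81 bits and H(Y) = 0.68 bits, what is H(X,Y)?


For independent variables, H(X,Y) = H(X) + H(Y) = 1.81 + 0.68 = 2.49

2.49 bits


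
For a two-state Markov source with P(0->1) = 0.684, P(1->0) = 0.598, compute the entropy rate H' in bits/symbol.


Stationary distribution: pi_0 = p10/(p01+p10) = 0.4665, pi_1 = 0.5335. Entropy rate H' = pi_0*H(p01) + pi_1*H(p10) = 0.4665*0.9 + 0.5335*0.9721 = 0.9385

0.9385 bits/symbol


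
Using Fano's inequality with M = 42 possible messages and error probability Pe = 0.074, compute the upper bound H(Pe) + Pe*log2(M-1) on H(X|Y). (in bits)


H(Pe) = -Pe*log2(Pe) - (1-Pe)*log2(1-Pe) = -0.074*log2(0.074) - 0.926*log2(0.926) = 0.277968 + 0.102708 = 0.3807. Pe*log2(M-1) = 0.074*log2(41) = 0.396459. Bound = H(Pe) + Pe*log2(M-1) = 0.277968 + 0.102708 + 0.396459 = 0.7771

0.7771 bits


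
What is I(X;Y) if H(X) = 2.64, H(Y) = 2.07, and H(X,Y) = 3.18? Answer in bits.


I(X;Y) = H(X) + H(Y) - H(X,Y) = 2.64 + 2.07 - 3.18 = 1.53

1.53 bits


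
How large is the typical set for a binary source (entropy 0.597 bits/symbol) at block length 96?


log2|A_typical| = nH = 96 * 0.597 = 57.312, so |A_typical| ~ 2^57.312 = 1.789e+17

1.789e+17


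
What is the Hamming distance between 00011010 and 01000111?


Count differing positions: . ^ . ^ ^ ^ . ^ = 5 differences

5


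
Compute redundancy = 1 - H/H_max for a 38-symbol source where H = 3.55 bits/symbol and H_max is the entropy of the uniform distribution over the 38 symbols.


H_max = log2(K) = log2(38) = 5.2479 bits/symbol. Redundancy = 1 - H/H_max = 1 - 3.55/5.2479 = 1 - 0.6765 = 0.3235

0.3235


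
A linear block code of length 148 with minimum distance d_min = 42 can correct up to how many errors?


Correction capability = floor((d-1)/2) = floor((42-1)/2) = 20

20 errors


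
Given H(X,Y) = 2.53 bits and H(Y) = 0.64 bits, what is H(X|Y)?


H(X|Y) = H(X,Y) - H(Y) = 2.53 - 0.64 = 1.89

1.89 bits


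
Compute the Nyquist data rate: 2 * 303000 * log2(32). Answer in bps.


Rate = 2 * B * log2(M) = 2 * 303000 * 5.0 = 3030000.0

3030000.0 bps


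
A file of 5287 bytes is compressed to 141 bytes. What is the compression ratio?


Ratio = original / compressed = 5287 / 141 = 37.4965

37.4965


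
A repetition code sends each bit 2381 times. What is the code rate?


Rate = k/n = 1/2381

1/2381


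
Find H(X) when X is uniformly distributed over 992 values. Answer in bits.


H = log2(n) = log2(992) = 9.9542

9.9542 bits


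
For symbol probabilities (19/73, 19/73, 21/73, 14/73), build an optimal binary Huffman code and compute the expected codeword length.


Huffman construction (repeatedly merge the two least-probable nodes; each merge adds 1 bit to every symbol beneath it): 14/73 + 19/73 = 33/73; 19/73 + 21/73 = 40/73; 33/73 + 40/73 = 1. Resulting codeword lengths (in the order the probabilities were given): (2, 2, 2, 2). L_avg = sum(p_i * l_i) = 19/73*2 + 19/73*2 + 21/73*2 + 14/73*2 = 2

2.0 bits


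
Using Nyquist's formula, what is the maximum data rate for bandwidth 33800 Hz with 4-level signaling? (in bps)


Rate = 2 * B * log2(M) = 2 * 33800 * 2.0 = 135200.0

135200.0 bps


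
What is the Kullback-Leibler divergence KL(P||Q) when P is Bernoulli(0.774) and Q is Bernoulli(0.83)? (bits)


KL = p*log2(p/q) + (1-p)*log2((1-p)/(1-q)) = 0.774*log2(0.774/0.83) + 0.226*log2(0.226/0.17) = 0.0148

0.0148 bits


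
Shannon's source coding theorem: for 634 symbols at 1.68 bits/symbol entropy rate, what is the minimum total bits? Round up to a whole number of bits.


Minimum bits >= n * H = 634 * 1.68 = 1065.12, rounded up to a whole number of bits = 1066

1066 bits


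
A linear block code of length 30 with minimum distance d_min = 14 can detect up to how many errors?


Detection capability = d_min - 1 = 14 - 1 = 13

13 errors


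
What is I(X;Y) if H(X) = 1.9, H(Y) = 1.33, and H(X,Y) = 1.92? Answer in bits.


I(X;Y) = H(X) + H(Y) - H(X,Y) = 1.9 + 1.33 - 1.92 = 1.31

1.31 bits


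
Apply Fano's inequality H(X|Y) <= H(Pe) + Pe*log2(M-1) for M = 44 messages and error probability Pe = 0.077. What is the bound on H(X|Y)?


H(Pe) = -Pe*log2(Pe) - (1-Pe)*log2(1-Pe) = -0.077*log2(0.077) - 0.923*log2(0.923) = 0.284823 + 0.106696 = 0.3915. Pe*log2(M-1) = 0.077*log2(43) = 0.417822. Bound = H(Pe) + Pe*log2(M-1) = 0.284823 + 0.106696 + 0.417822 = 0.8093

0.8093 bits


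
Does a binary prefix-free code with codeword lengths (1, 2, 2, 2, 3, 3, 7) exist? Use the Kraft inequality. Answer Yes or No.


Kraft sum = sum(2^(-l_i)) = 1.5078, need <= 1. Result: violated (a binary prefix-free code with these lengths cannot exist)

No


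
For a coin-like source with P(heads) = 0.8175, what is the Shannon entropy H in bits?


H = -p*log2(p) - (1-p)*log2(1-p). -0.8175*log2(0.8175) = 0.237655; -0.1825*log2(0.1825) = 0.447861. H = 0.237655 + 0.447861 = 0.6855

0.6855 bits


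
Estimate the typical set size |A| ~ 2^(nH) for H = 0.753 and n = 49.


log2|A_typical| = nH = 49 * 0.753 = 36.897, so |A_typical| ~ 2^36.897 = 1.280e+11

1.280e+11


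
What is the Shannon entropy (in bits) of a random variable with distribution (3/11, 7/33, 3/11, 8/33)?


H = -sum(p_i * log2(p_i)). Terms: -(3/11)*log2(3/11) = 0.511219; -(7/33)*log2(7/33) = 0.474523; -(3/11)*log2(3/11) = 0.511219; -(8/33)*log2(8/33) = 0.495611. H = 0.511219 + 0.474523 + 0.511219 + 0.495611 = 1.9926

1.9926 bits


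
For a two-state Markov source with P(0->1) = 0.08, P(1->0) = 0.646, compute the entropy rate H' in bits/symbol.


Stationary distribution: pi_0 = p10/(p01+p10) = 0.8898, pi_1 = 0.1102. Entropy rate H' = pi_0*H(p01) + pi_1*H(p10) = 0.8898*0.4022 + 0.1102*0.9376 = 0.4612

0.4612 bits/symbol


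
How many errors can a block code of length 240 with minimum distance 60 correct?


Correction capability = floor((d-1)/2) = floor((60-1)/2) = 29

29 errors


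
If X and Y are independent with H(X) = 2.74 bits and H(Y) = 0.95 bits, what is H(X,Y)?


For independent variables, H(X,Y) = H(X) + H(Y) = 2.74 + 0.95 = 3.69

3.69 bits


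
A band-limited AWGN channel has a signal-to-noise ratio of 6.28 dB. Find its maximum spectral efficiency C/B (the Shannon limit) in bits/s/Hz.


SNR_linear = 10^(6.28/10) = 4.2462; C/B = log2(1 + SNR_linear) = log2(1 + 4.2462) = 2.3913

2.3913 bits/s/Hz


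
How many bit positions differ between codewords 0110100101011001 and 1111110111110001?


Count differing positions: ^ . . ^ . ^ . . ^ . ^ . ^ . . . = 6 differences

6


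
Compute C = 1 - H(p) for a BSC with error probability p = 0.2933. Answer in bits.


H(p) = -p*log2(p) - (1-p)*log2(1-p) = -0.2933*log2(0.2933) - 0.7067*log2(0.7067) = 0.519009 + 0.353937 = 0.8729. C = 1 - H(p) = 1 - 0.8729 = 0.1271

0.1271 bits


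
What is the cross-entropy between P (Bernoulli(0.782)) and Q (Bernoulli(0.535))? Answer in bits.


H(P,Q) = -p*log2(q) - (1-p)*log2(1-q). -0.782*log2(0.535) = 0.705668; -0.218*log2(0.465) = 0.240824. H(P,Q) = 0.705668 + 0.240824 = 0.9465

0.9465 bits


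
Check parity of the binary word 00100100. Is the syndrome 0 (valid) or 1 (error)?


Syndrome = XOR of all bits = 0 XOR 0 XOR 1 XOR 0 XOR 0 XOR 1 XOR 0 XOR 0 = 0

0


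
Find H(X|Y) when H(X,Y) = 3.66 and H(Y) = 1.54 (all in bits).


H(X|Y) = H(X,Y) - H(Y) = 3.66 - 1.54 = 2.12

2.12 bits


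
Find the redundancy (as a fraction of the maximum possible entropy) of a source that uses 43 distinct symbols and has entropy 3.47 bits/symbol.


H_max = log2(K) = log2(43) = 5.4263 bits/symbol. Redundancy = 1 - H/H_max = 1 - 3.47/5.4263 = 1 - 0.6395 = 0.3605

0.3605


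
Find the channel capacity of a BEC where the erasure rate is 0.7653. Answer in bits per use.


C = 1 - epsilon = 1 - 0.7653 = 0.2347

0.2347 bits


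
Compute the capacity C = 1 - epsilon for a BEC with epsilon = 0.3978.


C = 1 - epsilon = 1 - 0.3978 = 0.6022

0.6022 bits


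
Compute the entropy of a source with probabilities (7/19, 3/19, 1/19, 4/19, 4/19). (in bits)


H = -sum(p_i * log2(p_i)). Terms: -(7/19)*log2(7/19) = 0.530737; -(3/19)*log2(3/19) = 0.420468; -(1/19)*log2(1/19) = 0.223575; -(4/19)*log2(4/19) = 0.473248; -(4/19)*log2(4/19) = 0.473248. H = 0.530737 + 0.420468 + 0.223575 + 0.473248 + 0.473248 = 2.1213

2.1213 bits
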